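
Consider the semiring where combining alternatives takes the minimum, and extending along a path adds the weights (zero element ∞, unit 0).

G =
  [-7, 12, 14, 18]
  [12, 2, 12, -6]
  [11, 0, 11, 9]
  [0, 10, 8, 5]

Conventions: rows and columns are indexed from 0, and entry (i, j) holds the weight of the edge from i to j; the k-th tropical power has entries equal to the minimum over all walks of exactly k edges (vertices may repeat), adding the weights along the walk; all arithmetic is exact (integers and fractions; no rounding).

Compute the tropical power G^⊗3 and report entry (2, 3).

G^⊗2:
  [-14, 5, 7, 6]
  [-6, 4, 2, -4]
  [4, 2, 12, -6]
  [-7, 8, 13, 4]
G^⊗3:
  [-21, -2, 0, -1]
  [-13, 2, 4, -2]
  [-6, 4, 2, -4]
  [-14, 5, 7, 2]
Key observation: the optimum is the walk 2->1->1->3, with weight 0 + 2 + (-6) = -4.
Optimal value attained by: walk 2->1->1->3.
Answer: (G^⊗3)[2][3] = -4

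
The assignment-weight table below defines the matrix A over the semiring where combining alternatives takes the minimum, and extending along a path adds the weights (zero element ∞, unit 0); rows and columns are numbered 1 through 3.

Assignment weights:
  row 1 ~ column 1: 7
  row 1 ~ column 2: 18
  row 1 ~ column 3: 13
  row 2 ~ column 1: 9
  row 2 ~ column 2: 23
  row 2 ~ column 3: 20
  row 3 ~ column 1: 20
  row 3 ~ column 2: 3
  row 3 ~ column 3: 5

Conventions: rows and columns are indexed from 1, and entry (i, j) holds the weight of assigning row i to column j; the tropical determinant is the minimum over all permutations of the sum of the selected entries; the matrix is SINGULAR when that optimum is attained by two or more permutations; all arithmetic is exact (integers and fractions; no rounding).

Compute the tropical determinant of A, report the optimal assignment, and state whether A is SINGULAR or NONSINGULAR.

σ = (1, 2, 3): 7 + 23 + 5 = 35
σ = (1, 3, 2): 7 + 20 + 3 = 30
σ = (2, 1, 3): 18 + 9 + 5 = 32
σ = (2, 3, 1): 18 + 20 + 20 = 58
σ = (3, 1, 2): 13 + 9 + 3 = 25
σ = (3, 2, 1): 13 + 23 + 20 = 56
Optimal value attained by: σ = (3, 1, 2).
Answer: det⊕(A) = 25; verdict: NONSINGULAR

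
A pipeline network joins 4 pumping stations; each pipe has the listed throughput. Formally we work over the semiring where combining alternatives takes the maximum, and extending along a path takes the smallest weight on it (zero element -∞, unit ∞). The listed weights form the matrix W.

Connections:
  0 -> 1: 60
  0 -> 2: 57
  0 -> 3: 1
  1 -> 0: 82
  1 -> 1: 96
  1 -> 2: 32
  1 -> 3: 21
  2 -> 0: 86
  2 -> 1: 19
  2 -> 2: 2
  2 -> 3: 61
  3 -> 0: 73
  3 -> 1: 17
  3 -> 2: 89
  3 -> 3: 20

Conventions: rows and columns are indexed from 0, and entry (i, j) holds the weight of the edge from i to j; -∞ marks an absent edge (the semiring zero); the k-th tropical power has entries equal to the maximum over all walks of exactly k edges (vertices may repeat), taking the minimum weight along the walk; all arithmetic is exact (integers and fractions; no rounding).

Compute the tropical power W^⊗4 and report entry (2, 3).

W^⊗2:
  [60, 60, 32, 57]
  [82, 96, 57, 32]
  [61, 60, 61, 20]
  [86, 60, 57, 61]
W^⊗3:
  [60, 60, 57, 32]
  [82, 96, 57, 57]
  [61, 60, 57, 61]
  [61, 60, 61, 57]
W^⊗4:
  [60, 60, 57, 57]
  [82, 96, 57, 57]
  [61, 60, 61, 57]
  [61, 60, 57, 61]
Key observation: the optimum is the walk 2->3->0->2->3, with weight 61 min 73 min 57 min 61 = 57.
Optimal value attained by: walk 2->3->0->2->3.
Answer: (W^⊗4)[2][3] = 57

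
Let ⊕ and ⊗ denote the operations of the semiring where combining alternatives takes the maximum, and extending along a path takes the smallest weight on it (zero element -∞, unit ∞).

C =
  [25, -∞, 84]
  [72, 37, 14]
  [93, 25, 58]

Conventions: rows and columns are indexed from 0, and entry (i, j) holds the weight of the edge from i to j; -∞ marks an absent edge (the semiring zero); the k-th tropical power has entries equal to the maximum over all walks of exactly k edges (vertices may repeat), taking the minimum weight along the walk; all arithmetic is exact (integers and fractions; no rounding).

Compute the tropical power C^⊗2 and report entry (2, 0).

C^⊗2:
  [84, 25, 58]
  [37, 37, 72]
  [58, 25, 84]
Key observation: the optimum is the walk 2->2->0, with weight 58 min 93 = 58.
Optimal value attained by: walk 2->2->0.
Answer: (C^⊗2)[2][0] = 58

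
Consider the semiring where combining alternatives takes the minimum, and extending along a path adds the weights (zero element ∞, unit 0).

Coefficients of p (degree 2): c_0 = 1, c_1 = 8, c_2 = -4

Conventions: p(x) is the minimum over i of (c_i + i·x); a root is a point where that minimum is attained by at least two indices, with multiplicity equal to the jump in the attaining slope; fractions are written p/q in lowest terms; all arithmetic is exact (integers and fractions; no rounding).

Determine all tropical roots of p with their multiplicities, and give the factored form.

hull edge (i=0, c=1) to (i=2, c=-4): slope -5/2, span 2
Factored form: p(x) = -4 ⊗ (x ⊕ 5/2) ⊗ (x ⊕ 5/2)
Answer: roots = 5/2 (mult 2)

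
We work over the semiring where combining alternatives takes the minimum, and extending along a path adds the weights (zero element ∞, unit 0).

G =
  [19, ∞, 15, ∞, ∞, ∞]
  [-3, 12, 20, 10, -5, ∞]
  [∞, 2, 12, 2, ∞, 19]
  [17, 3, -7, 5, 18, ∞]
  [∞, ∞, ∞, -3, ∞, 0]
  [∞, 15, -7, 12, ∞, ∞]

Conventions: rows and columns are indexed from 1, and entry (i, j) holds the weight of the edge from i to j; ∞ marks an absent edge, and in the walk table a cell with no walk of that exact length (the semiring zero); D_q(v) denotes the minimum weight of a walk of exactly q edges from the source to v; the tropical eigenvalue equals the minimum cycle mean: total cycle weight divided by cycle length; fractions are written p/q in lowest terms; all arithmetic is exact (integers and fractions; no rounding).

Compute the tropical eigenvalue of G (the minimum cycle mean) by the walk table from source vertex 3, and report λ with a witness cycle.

q=0: [∞, ∞, 0, ∞, ∞, ∞]
q=1: [∞, 2, 12, 2, ∞, 19]
q=2: [-1, 5, -5, 7, -3, 31]
q=3: [2, -3, 0, -6, 0, -3]
q=4: [-6, -3, -13, -3, -8, 0]
q=5: [-6, -11, -10, -11, -8, -8]
q=6: [-14, -8, -18, -11, -16, -8]
Optimal cycle mean attained by: cycle 2->5->4->3->2, total (-5) + (-3) + (-7) + 2, length 4.
Answer: λ = -13/4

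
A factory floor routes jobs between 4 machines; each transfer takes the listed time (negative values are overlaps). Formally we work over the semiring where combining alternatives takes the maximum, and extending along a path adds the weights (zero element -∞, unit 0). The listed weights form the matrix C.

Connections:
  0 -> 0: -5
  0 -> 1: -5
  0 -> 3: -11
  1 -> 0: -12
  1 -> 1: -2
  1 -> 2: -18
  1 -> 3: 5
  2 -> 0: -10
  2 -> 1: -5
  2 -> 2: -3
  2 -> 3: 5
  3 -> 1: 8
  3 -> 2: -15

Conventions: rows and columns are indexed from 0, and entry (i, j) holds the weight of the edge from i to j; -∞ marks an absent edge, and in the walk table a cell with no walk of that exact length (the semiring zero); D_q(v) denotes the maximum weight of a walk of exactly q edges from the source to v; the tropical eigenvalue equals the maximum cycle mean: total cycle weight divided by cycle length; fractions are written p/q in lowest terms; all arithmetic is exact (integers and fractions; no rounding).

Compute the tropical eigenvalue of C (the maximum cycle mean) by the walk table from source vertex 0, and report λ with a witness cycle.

q=0: [0, -∞, -∞, -∞]
q=1: [-5, -5, -∞, -11]
q=2: [-10, -3, -23, 0]
q=3: [-15, 8, -15, 2]
q=4: [-4, 10, -10, 13]
Optimal cycle mean attained by: cycle 1->3->1, total 5 + 8, length 2.
Answer: λ = 13/2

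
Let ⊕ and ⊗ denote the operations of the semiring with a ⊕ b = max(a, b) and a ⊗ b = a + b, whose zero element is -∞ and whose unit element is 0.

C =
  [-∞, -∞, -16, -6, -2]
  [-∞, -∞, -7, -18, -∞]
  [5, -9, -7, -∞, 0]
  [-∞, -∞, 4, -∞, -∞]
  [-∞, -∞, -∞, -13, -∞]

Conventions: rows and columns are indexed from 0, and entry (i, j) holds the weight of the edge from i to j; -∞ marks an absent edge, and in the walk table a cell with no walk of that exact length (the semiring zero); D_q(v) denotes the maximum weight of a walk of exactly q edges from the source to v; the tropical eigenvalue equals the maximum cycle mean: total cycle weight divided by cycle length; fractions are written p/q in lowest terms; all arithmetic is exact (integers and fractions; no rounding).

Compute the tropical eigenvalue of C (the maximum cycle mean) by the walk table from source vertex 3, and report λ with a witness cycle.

q=0: [-∞, -∞, -∞, 0, -∞]
q=1: [-∞, -∞, 4, -∞, -∞]
q=2: [9, -5, -3, -∞, 4]
q=3: [2, -12, -7, 3, 7]
q=4: [-2, -16, 7, -4, 0]
q=5: [12, -2, 0, -8, 7]
Optimal cycle mean attained by: cycle 0->3->2->0, total (-6) + 4 + 5, length 3.
Answer: λ = 1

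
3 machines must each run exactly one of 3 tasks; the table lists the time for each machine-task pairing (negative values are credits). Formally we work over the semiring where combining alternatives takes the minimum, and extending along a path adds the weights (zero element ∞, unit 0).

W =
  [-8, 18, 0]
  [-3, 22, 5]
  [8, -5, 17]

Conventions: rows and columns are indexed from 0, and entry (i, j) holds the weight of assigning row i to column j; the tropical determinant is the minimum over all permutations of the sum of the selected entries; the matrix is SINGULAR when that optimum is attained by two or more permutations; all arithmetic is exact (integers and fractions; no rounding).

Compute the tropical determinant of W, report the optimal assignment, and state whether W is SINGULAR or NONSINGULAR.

σ = (0, 1, 2): (-8) + 22 + 17 = 31
σ = (0, 2, 1): (-8) + 5 + (-5) = -8
σ = (1, 0, 2): 18 + (-3) + 17 = 32
σ = (1, 2, 0): 18 + 5 + 8 = 31
σ = (2, 0, 1): 0 + (-3) + (-5) = -8
σ = (2, 1, 0): 0 + 22 + 8 = 30
Optimal value attained by: σ = (0, 2, 1).
Answer: det⊕(W) = -8; verdict: SINGULAR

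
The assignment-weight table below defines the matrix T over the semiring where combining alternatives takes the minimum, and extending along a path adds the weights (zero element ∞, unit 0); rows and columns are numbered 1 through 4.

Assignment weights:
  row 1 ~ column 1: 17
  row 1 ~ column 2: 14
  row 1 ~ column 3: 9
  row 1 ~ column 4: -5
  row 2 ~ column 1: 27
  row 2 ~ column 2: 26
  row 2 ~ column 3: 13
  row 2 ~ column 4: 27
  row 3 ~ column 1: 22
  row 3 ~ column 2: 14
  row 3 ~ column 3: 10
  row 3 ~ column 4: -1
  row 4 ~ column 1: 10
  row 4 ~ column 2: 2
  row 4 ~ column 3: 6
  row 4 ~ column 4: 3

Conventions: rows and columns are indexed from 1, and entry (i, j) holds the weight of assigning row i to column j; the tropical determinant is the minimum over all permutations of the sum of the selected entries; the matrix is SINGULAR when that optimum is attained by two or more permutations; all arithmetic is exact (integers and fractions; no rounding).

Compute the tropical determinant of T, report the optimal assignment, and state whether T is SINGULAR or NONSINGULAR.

σ = (1, 2, 3, 4): 17 + 26 + 10 + 3 = 56
σ = (1, 2, 4, 3): 17 + 26 + (-1) + 6 = 48
σ = (1, 3, 2, 4): 17 + 13 + 14 + 3 = 47
σ = (1, 3, 4, 2): 17 + 13 + (-1) + 2 = 31
σ = (1, 4, 2, 3): 17 + 27 + 14 + 6 = 64
σ = (1, 4, 3, 2): 17 + 27 + 10 + 2 = 56
σ = (2, 1, 3, 4): 14 + 27 + 10 + 3 = 54
σ = (2, 1, 4, 3): 14 + 27 + (-1) + 6 = 46
σ = (2, 3, 1, 4): 14 + 13 + 22 + 3 = 52
σ = (2, 3, 4, 1): 14 + 13 + (-1) + 10 = 36
σ = (2, 4, 1, 3): 14 + 27 + 22 + 6 = 69
σ = (2, 4, 3, 1): 14 + 27 + 10 + 10 = 61
σ = (3, 1, 2, 4): 9 + 27 + 14 + 3 = 53
σ = (3, 1, 4, 2): 9 + 27 + (-1) + 2 = 37
σ = (3, 2, 1, 4): 9 + 26 + 22 + 3 = 60
σ = (3, 2, 4, 1): 9 + 26 + (-1) + 10 = 44
σ = (3, 4, 1, 2): 9 + 27 + 22 + 2 = 60
σ = (3, 4, 2, 1): 9 + 27 + 14 + 10 = 60
σ = (4, 1, 2, 3): (-5) + 27 + 14 + 6 = 42
σ = (4, 1, 3, 2): (-5) + 27 + 10 + 2 = 34
σ = (4, 2, 1, 3): (-5) + 26 + 22 + 6 = 49
σ = (4, 2, 3, 1): (-5) + 26 + 10 + 10 = 41
σ = (4, 3, 1, 2): (-5) + 13 + 22 + 2 = 32
σ = (4, 3, 2, 1): (-5) + 13 + 14 + 10 = 32
Optimal value attained by: σ = (1, 3, 4, 2).
Answer: det⊕(T) = 31; verdict: NONSINGULAR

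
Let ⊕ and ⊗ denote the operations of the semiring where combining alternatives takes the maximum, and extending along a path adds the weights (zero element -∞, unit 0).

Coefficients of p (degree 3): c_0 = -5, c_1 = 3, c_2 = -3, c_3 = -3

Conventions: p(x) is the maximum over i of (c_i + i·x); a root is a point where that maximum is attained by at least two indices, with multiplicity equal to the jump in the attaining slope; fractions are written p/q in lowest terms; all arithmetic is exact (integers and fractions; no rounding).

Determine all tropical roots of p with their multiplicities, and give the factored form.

hull edge (i=0, c=-5) to (i=1, c=3): slope 8, span 1
hull edge (i=1, c=3) to (i=3, c=-3): slope -3, span 2
Factored form: p(x) = -3 ⊗ (x ⊕ (-8)) ⊗ (x ⊕ 3) ⊗ (x ⊕ 3)
Answer: roots = -8 (mult 1), 3 (mult 2)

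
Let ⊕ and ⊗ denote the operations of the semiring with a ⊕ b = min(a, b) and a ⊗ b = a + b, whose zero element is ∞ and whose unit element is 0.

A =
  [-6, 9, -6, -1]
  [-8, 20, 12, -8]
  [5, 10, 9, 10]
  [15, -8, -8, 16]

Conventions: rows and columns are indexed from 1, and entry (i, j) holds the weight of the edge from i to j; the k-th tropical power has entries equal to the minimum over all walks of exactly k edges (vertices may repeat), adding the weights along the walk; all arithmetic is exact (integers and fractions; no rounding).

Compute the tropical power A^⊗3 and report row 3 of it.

A^⊗2:
  [-12, -9, -12, -7]
  [-14, -16, -16, -9]
  [-1, 2, -1, 2]
  [-16, 2, 1, -16]
A^⊗3:
  [-18, -15, -18, -17]
  [-24, -17, -20, -24]
  [-7, -6, -7, -6]
  [-22, -24, -24, -17]
Answer: row 3 of A^⊗3 = [-7, -6, -7, -6]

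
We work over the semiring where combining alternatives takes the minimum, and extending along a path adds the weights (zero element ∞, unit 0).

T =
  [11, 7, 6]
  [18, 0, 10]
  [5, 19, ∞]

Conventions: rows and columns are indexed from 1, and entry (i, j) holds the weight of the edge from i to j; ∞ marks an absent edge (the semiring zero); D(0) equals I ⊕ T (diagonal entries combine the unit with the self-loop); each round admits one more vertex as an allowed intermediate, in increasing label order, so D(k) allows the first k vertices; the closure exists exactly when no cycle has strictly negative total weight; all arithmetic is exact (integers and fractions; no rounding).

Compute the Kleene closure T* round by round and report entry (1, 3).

D(0):
  [0, 7, 6]
  [18, 0, 10]
  [5, 19, 0]
D(1):
  [0, 7, 6]
  [18, 0, 10]
  [5, 12, 0]
D(2):
  [0, 7, 6]
  [18, 0, 10]
  [5, 12, 0]
D(3):
  [0, 7, 6]
  [15, 0, 10]
  [5, 12, 0]
Answer: T*[1][3] = 6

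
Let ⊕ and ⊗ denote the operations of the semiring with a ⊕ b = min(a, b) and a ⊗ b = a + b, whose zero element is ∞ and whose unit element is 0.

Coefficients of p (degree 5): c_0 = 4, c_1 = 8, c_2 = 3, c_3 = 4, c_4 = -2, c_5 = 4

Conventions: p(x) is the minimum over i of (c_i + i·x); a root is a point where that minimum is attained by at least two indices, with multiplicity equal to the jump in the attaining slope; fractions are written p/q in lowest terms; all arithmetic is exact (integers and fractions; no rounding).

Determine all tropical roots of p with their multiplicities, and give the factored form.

hull edge (i=0, c=4) to (i=4, c=-2): slope -3/2, span 4
hull edge (i=4, c=-2) to (i=5, c=4): slope 6, span 1
Factored form: p(x) = 4 ⊗ (x ⊕ (-6)) ⊗ (x ⊕ 3/2) ⊗ (x ⊕ 3/2) ⊗ (x ⊕ 3/2) ⊗ (x ⊕ 3/2)
Answer: roots = -6 (mult 1), 3/2 (mult 4)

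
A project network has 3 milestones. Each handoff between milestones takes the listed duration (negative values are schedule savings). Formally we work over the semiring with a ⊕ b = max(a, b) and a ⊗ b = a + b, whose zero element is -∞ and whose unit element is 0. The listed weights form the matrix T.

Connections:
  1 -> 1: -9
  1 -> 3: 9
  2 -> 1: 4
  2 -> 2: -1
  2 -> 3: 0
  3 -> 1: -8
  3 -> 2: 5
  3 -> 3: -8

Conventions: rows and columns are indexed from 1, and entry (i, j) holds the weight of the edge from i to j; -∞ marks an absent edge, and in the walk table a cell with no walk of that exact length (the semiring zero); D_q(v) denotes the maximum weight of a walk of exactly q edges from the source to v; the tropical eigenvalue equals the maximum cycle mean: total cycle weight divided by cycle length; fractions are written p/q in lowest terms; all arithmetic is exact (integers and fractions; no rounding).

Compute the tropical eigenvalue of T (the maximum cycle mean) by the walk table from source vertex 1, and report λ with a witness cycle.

q=0: [0, -∞, -∞]
q=1: [-9, -∞, 9]
q=2: [1, 14, 1]
q=3: [18, 13, 14]
Optimal cycle mean attained by: cycle 1->3->2->1, total 9 + 5 + 4, length 3.
Answer: λ = 6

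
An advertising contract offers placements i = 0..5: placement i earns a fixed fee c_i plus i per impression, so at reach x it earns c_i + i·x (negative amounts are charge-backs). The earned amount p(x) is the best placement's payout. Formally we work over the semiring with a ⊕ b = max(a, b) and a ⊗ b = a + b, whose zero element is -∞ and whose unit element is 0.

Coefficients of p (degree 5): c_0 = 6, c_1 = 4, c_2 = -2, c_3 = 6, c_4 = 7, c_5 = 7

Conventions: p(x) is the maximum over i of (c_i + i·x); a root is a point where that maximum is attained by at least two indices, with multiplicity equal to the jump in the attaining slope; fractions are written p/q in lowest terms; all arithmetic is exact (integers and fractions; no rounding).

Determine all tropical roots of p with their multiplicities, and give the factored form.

hull edge (i=0, c=6) to (i=4, c=7): slope 1/4, span 4
hull edge (i=4, c=7) to (i=5, c=7): slope 0, span 1
Factored form: p(x) = 7 ⊗ (x ⊕ (-1/4)) ⊗ (x ⊕ (-1/4)) ⊗ (x ⊕ (-1/4)) ⊗ (x ⊕ (-1/4)) ⊗ (x ⊕ 0)
Answer: roots = -1/4 (mult 4), 0 (mult 1)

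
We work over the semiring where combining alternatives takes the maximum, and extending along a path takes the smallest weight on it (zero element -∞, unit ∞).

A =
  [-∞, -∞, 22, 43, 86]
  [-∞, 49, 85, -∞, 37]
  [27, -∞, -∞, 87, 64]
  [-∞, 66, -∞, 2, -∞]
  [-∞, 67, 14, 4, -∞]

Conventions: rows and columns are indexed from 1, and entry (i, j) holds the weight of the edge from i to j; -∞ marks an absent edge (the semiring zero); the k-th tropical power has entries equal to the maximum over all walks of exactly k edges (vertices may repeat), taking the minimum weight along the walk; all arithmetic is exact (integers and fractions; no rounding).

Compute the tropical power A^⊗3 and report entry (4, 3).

A^⊗2:
  [22, 67, 14, 22, 22]
  [27, 49, 49, 85, 64]
  [-∞, 66, 22, 27, 27]
  [-∞, 49, 66, 2, 37]
  [14, 49, 67, 14, 37]
A^⊗3:
  [14, 49, 67, 22, 37]
  [27, 66, 49, 49, 49]
  [22, 49, 66, 22, 37]
  [27, 49, 49, 66, 64]
  [27, 49, 49, 67, 64]
Key observation: the optimum is the walk 4->2->2->3, with weight 66 min 49 min 85 = 49.
Optimal value attained by: walk 4->2->2->3.
Answer: (A^⊗3)[4][3] = 49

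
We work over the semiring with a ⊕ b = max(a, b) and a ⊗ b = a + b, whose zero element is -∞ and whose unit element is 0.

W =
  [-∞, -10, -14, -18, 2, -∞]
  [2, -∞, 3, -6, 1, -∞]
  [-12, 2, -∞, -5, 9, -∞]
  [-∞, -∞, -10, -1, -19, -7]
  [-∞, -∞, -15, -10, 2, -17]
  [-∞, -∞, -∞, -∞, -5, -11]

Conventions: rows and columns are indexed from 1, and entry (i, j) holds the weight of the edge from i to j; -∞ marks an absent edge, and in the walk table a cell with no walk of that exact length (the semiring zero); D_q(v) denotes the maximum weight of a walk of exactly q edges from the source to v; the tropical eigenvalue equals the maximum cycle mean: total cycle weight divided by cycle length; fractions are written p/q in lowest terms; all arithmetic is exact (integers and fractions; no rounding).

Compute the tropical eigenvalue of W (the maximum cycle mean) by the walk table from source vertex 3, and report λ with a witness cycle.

q=0: [-∞, -∞, 0, -∞, -∞, -∞]
q=1: [-12, 2, -∞, -5, 9, -∞]
q=2: [4, -22, 5, -1, 11, -8]
q=3: [-7, 7, -4, 1, 14, -6]
q=4: [9, -2, 10, 4, 16, -3]
q=5: [0, 12, 1, 6, 19, -1]
q=6: [14, 3, 15, 9, 21, 2]
Optimal cycle mean attained by: cycle 2->3->2, total 3 + 2, length 2.
Answer: λ = 5/2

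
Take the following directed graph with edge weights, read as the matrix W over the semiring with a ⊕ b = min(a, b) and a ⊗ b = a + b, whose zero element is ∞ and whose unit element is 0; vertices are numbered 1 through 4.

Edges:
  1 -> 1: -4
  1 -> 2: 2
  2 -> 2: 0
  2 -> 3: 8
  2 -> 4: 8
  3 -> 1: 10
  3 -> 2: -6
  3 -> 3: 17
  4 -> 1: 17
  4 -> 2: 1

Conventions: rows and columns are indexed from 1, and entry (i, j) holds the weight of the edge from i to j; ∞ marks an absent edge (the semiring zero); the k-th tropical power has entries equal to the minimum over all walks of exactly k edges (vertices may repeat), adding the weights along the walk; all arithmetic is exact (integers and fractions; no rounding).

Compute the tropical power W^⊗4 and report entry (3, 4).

W^⊗2:
  [-8, -2, 10, 10]
  [18, 0, 8, 8]
  [6, -6, 2, 2]
  [13, 1, 9, 9]
W^⊗3:
  [-12, -6, 6, 6]
  [14, 0, 8, 8]
  [2, -6, 2, 2]
  [9, 1, 9, 9]
W^⊗4:
  [-16, -10, 2, 2]
  [10, 0, 8, 8]
  [-2, -6, 2, 2]
  [5, 1, 9, 9]
Key observation: the optimum is the walk 3->2->2->2->4, with weight (-6) + 0 + 0 + 8 = 2.
Optimal value attained by: walk 3->2->2->2->4.
Answer: (W^⊗4)[3][4] = 2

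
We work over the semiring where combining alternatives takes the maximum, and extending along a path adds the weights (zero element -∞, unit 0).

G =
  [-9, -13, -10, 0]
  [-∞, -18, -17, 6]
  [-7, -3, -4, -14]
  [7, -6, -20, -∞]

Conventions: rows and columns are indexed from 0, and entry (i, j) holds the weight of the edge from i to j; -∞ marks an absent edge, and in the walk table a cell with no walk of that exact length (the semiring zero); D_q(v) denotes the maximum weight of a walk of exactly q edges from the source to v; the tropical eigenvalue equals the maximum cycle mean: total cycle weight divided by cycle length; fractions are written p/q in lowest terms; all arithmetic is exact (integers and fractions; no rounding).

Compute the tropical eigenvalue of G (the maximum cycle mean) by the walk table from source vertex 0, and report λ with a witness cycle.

q=0: [0, -∞, -∞, -∞]
q=1: [-9, -13, -10, 0]
q=2: [7, -6, -14, -7]
q=3: [0, -6, -3, 7]
q=4: [14, 1, -7, 0]
Optimal cycle mean attained by: cycle 0->3->0, total 0 + 7, length 2.
Answer: λ = 7/2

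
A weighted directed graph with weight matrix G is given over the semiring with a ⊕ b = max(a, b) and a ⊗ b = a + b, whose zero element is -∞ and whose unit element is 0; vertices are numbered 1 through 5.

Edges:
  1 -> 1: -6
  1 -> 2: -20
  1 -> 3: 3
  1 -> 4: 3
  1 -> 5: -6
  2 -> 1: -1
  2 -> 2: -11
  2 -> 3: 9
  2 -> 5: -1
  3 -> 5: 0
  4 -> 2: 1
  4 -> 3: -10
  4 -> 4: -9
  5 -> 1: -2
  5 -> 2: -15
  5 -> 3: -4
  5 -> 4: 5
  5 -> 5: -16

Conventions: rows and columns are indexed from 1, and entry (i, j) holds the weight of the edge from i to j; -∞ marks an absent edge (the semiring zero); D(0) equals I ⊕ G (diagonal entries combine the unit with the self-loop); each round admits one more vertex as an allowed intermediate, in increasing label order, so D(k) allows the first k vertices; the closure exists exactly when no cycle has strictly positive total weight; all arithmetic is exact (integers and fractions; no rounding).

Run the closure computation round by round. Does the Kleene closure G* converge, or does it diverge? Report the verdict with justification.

D(0):
  [0, -20, 3, 3, -6]
  [-1, 0, 9, -∞, -1]
  [-∞, -∞, 0, -∞, 0]
  [-∞, 1, -10, 0, -∞]
  [-2, -15, -4, 5, 0]
D(1):
  [0, -20, 3, 3, -6]
  [-1, 0, 9, 2, -1]
  [-∞, -∞, 0, -∞, 0]
  [-∞, 1, -10, 0, -∞]
  [-2, -15, 1, 5, 0]
Detection: at round 2, diagonal entry (4, 4) turns strictly positive.
Key observation: the cycle 4->2->1->4 has total weight 1 + (-1) + 3, which is strictly positive.
Answer: DIVERGES — positive cycle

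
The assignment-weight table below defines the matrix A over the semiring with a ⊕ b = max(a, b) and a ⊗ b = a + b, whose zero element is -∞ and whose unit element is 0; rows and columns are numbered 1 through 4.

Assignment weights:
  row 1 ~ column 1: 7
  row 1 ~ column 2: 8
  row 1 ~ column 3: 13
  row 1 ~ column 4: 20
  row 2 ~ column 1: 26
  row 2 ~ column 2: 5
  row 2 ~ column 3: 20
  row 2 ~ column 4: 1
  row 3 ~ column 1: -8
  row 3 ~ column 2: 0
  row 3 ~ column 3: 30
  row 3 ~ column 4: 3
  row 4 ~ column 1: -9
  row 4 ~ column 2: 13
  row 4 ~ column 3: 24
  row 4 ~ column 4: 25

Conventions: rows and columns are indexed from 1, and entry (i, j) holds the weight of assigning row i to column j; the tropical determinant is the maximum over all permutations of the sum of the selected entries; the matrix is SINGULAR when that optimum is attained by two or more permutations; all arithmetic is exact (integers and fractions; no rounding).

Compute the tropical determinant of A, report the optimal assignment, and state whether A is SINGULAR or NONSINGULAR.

σ = (1, 2, 3, 4): 7 + 5 + 30 + 25 = 67
σ = (1, 2, 4, 3): 7 + 5 + 3 + 24 = 39
σ = (1, 3, 2, 4): 7 + 20 + 0 + 25 = 52
σ = (1, 3, 4, 2): 7 + 20 + 3 + 13 = 43
σ = (1, 4, 2, 3): 7 + 1 + 0 + 24 = 32
σ = (1, 4, 3, 2): 7 + 1 + 30 + 13 = 51
σ = (2, 1, 3, 4): 8 + 26 + 30 + 25 = 89
σ = (2, 1, 4, 3): 8 + 26 + 3 + 24 = 61
σ = (2, 3, 1, 4): 8 + 20 + (-8) + 25 = 45
σ = (2, 3, 4, 1): 8 + 20 + 3 + (-9) = 22
σ = (2, 4, 1, 3): 8 + 1 + (-8) + 24 = 25
σ = (2, 4, 3, 1): 8 + 1 + 30 + (-9) = 30
σ = (3, 1, 2, 4): 13 + 26 + 0 + 25 = 64
σ = (3, 1, 4, 2): 13 + 26 + 3 + 13 = 55
σ = (3, 2, 1, 4): 13 + 5 + (-8) + 25 = 35
σ = (3, 2, 4, 1): 13 + 5 + 3 + (-9) = 12
σ = (3, 4, 1, 2): 13 + 1 + (-8) + 13 = 19
σ = (3, 4, 2, 1): 13 + 1 + 0 + (-9) = 5
σ = (4, 1, 2, 3): 20 + 26 + 0 + 24 = 70
σ = (4, 1, 3, 2): 20 + 26 + 30 + 13 = 89
σ = (4, 2, 1, 3): 20 + 5 + (-8) + 24 = 41
σ = (4, 2, 3, 1): 20 + 5 + 30 + (-9) = 46
σ = (4, 3, 1, 2): 20 + 20 + (-8) + 13 = 45
σ = (4, 3, 2, 1): 20 + 20 + 0 + (-9) = 31
Optimal value attained by: σ = (2, 1, 3, 4).
Answer: det⊕(A) = 89; verdict: SINGULAR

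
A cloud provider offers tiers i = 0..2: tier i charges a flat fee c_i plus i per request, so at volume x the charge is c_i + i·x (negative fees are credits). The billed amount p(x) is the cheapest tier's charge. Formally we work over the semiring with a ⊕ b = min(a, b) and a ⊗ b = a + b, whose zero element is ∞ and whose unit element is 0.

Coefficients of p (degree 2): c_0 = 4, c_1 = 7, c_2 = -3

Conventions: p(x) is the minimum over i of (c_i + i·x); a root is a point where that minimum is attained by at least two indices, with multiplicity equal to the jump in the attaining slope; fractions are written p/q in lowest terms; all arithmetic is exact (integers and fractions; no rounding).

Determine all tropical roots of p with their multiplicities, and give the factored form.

hull edge (i=0, c=4) to (i=2, c=-3): slope -7/2, span 2
Factored form: p(x) = -3 ⊗ (x ⊕ 7/2) ⊗ (x ⊕ 7/2)
Answer: roots = 7/2 (mult 2)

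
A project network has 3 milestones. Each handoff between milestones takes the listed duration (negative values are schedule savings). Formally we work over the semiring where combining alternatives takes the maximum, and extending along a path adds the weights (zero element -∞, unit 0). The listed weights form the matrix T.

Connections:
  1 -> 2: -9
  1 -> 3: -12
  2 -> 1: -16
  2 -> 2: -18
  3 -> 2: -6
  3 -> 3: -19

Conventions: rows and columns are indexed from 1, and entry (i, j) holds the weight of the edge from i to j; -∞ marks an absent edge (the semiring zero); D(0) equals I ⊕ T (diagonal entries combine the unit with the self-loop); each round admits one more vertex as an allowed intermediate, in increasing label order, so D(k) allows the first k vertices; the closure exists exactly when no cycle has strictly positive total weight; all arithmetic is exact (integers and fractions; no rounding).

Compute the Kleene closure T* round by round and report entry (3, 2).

D(0):
  [0, -9, -12]
  [-16, 0, -∞]
  [-∞, -6, 0]
D(1):
  [0, -9, -12]
  [-16, 0, -28]
  [-∞, -6, 0]
D(2):
  [0, -9, -12]
  [-16, 0, -28]
  [-22, -6, 0]
D(3):
  [0, -9, -12]
  [-16, 0, -28]
  [-22, -6, 0]
Answer: T*[3][2] = -6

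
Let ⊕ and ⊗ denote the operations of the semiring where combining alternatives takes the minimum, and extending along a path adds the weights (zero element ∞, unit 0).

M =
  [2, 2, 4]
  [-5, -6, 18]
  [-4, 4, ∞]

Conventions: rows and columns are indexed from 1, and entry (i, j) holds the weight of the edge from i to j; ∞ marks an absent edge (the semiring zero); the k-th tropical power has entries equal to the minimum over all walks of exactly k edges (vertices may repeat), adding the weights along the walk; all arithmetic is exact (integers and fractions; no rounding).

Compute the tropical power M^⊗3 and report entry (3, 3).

M^⊗2:
  [-3, -4, 6]
  [-11, -12, -1]
  [-2, -2, 0]
M^⊗3:
  [-9, -10, 1]
  [-17, -18, -7]
  [-7, -8, 2]
Key observation: the optimum is the walk 3->1->1->3, with weight (-4) + 2 + 4 = 2.
Optimal value attained by: walk 3->1->1->3.
Answer: (M^⊗3)[3][3] = 2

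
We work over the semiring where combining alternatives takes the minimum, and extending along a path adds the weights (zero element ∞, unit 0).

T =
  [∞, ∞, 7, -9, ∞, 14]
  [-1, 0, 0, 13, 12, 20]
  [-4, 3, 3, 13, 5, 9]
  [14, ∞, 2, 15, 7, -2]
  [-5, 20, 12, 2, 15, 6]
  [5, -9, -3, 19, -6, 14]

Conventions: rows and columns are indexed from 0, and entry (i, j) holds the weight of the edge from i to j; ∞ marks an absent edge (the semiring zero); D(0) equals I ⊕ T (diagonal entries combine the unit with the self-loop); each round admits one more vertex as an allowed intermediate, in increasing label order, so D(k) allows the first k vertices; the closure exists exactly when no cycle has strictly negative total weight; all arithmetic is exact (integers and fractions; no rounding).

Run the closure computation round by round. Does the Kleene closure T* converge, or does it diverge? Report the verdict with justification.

D(0):
  [0, ∞, 7, -9, ∞, 14]
  [-1, 0, 0, 13, 12, 20]
  [-4, 3, 0, 13, 5, 9]
  [14, ∞, 2, 0, 7, -2]
  [-5, 20, 12, 2, 0, 6]
  [5, -9, -3, 19, -6, 0]
D(1):
  [0, ∞, 7, -9, ∞, 14]
  [-1, 0, 0, -10, 12, 13]
  [-4, 3, 0, -13, 5, 9]
  [14, ∞, 2, 0, 7, -2]
  [-5, 20, 2, -14, 0, 6]
  [5, -9, -3, -4, -6, 0]
D(2):
  [0, ∞, 7, -9, ∞, 14]
  [-1, 0, 0, -10, 12, 13]
  [-4, 3, 0, -13, 5, 9]
  [14, ∞, 2, 0, 7, -2]
  [-5, 20, 2, -14, 0, 6]
  [-10, -9, -9, -19, -6, 0]
Detection: at round 3, diagonal entry (3, 3) turns strictly negative.
Key observation: the cycle 3->2->0->3 has total weight 2 + (-4) + (-9), which is strictly negative.
Answer: DIVERGES — negative cycle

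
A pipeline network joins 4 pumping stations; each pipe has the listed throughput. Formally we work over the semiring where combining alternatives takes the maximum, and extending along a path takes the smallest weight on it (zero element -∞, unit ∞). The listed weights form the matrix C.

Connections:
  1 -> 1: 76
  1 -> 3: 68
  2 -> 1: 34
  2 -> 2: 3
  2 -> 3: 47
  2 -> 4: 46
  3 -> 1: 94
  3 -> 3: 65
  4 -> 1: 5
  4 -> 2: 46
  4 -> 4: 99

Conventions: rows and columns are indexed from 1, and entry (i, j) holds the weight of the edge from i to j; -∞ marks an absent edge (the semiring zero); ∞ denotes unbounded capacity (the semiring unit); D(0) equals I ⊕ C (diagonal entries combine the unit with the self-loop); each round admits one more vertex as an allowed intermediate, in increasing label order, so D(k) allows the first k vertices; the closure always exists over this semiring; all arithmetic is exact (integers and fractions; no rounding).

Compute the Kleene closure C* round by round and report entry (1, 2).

D(0):
  [∞, -∞, 68, -∞]
  [34, ∞, 47, 46]
  [94, -∞, ∞, -∞]
  [5, 46, -∞, ∞]
D(1):
  [∞, -∞, 68, -∞]
  [34, ∞, 47, 46]
  [94, -∞, ∞, -∞]
  [5, 46, 5, ∞]
D(2):
  [∞, -∞, 68, -∞]
  [34, ∞, 47, 46]
  [94, -∞, ∞, -∞]
  [34, 46, 46, ∞]
D(3):
  [∞, -∞, 68, -∞]
  [47, ∞, 47, 46]
  [94, -∞, ∞, -∞]
  [46, 46, 46, ∞]
D(4):
  [∞, -∞, 68, -∞]
  [47, ∞, 47, 46]
  [94, -∞, ∞, -∞]
  [46, 46, 46, ∞]
Answer: C*[1][2] = -∞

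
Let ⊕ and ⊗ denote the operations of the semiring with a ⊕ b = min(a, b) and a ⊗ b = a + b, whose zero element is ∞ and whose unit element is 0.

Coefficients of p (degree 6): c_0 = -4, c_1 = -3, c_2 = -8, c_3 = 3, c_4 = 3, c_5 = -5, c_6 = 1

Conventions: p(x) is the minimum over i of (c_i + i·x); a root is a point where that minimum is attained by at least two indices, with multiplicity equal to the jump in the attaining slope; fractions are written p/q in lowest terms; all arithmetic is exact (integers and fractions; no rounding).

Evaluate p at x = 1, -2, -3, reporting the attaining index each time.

p(1) = min(-4+0·1=-4, -3+1·1=-2, -8+2·1=-6, 3+3·1=6, 3+4·1=7, -5+5·1=0, 1+6·1=7) = -6 (attained by i=2)
p(-2) = min(-4+0·(-2)=-4, -3+1·(-2)=-5, -8+2·(-2)=-12, 3+3·(-2)=-3, 3+4·(-2)=-5, -5+5·(-2)=-15, 1+6·(-2)=-11) = -15 (attained by i=5)
p(-3) = min(-4+0·(-3)=-4, -3+1·(-3)=-6, -8+2·(-3)=-14, 3+3·(-3)=-6, 3+4·(-3)=-9, -5+5·(-3)=-20, 1+6·(-3)=-17) = -20 (attained by i=5)
Answer: p(1) = -6; p(-2) = -15; p(-3) = -20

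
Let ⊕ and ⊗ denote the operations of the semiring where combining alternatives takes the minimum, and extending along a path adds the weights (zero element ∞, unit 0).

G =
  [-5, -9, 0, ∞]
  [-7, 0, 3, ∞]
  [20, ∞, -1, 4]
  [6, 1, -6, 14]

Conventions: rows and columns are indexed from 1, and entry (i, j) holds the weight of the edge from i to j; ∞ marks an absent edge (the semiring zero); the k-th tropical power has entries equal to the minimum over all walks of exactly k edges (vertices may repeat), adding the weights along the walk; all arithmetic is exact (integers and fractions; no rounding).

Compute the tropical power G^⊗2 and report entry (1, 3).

G^⊗2:
  [-16, -14, -6, 4]
  [-12, -16, -7, 7]
  [10, 5, -2, 3]
  [-6, -3, -7, -2]
Key observation: the optimum is the walk 1->2->3, with weight (-9) + 3 = -6.
Optimal value attained by: walk 1->2->3.
Answer: (G^⊗2)[1][3] = -6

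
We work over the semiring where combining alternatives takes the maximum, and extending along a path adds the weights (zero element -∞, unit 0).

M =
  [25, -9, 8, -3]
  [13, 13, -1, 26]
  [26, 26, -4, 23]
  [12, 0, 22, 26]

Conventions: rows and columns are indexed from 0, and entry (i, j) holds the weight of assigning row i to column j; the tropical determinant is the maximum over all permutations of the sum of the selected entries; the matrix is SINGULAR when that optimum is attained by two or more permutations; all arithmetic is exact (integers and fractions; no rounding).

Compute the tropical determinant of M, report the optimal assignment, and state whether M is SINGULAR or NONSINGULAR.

σ = (0, 1, 2, 3): 25 + 13 + (-4) + 26 = 60
σ = (0, 1, 3, 2): 25 + 13 + 23 + 22 = 83
σ = (0, 2, 1, 3): 25 + (-1) + 26 + 26 = 76
σ = (0, 2, 3, 1): 25 + (-1) + 23 + 0 = 47
σ = (0, 3, 1, 2): 25 + 26 + 26 + 22 = 99
σ = (0, 3, 2, 1): 25 + 26 + (-4) + 0 = 47
σ = (1, 0, 2, 3): (-9) + 13 + (-4) + 26 = 26
σ = (1, 0, 3, 2): (-9) + 13 + 23 + 22 = 49
σ = (1, 2, 0, 3): (-9) + (-1) + 26 + 26 = 42
σ = (1, 2, 3, 0): (-9) + (-1) + 23 + 12 = 25
σ = (1, 3, 0, 2): (-9) + 26 + 26 + 22 = 65
σ = (1, 3, 2, 0): (-9) + 26 + (-4) + 12 = 25
σ = (2, 0, 1, 3): 8 + 13 + 26 + 26 = 73
σ = (2, 0, 3, 1): 8 + 13 + 23 + 0 = 44
σ = (2, 1, 0, 3): 8 + 13 + 26 + 26 = 73
σ = (2, 1, 3, 0): 8 + 13 + 23 + 12 = 56
σ = (2, 3, 0, 1): 8 + 26 + 26 + 0 = 60
σ = (2, 3, 1, 0): 8 + 26 + 26 + 12 = 72
σ = (3, 0, 1, 2): (-3) + 13 + 26 + 22 = 58
σ = (3, 0, 2, 1): (-3) + 13 + (-4) + 0 = 6
σ = (3, 1, 0, 2): (-3) + 13 + 26 + 22 = 58
σ = (3, 1, 2, 0): (-3) + 13 + (-4) + 12 = 18
σ = (3, 2, 0, 1): (-3) + (-1) + 26 + 0 = 22
σ = (3, 2, 1, 0): (-3) + (-1) + 26 + 12 = 34
Optimal value attained by: σ = (0, 3, 1, 2).
Answer: det⊕(M) = 99; verdict: NONSINGULAR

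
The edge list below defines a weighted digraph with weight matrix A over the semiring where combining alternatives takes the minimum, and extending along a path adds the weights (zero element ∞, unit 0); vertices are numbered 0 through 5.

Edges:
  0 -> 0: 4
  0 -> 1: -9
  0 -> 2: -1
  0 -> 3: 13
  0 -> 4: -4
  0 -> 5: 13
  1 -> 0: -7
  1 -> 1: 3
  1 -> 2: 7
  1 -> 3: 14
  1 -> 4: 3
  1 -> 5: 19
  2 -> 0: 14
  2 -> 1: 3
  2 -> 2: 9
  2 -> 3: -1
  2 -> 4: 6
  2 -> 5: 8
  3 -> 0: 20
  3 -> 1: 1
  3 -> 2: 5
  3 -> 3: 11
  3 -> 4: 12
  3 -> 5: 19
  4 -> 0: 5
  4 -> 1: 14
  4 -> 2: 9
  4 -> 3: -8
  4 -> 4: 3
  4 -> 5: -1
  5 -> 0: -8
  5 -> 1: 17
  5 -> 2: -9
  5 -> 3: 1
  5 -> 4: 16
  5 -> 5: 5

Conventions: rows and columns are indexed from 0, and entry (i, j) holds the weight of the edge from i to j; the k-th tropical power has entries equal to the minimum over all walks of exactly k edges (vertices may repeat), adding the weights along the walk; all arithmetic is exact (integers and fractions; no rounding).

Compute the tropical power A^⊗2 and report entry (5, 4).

A^⊗2:
  [-16, -6, -2, -12, -6, -5]
  [-4, -16, -8, -5, -11, 2]
  [-4, 0, -1, -2, 6, 5]
  [-6, 4, 8, 4, 4, 11]
  [-9, -7, -10, -5, 1, 2]
  [-4, -17, -9, -10, -12, -1]
Key observation: the optimum is the walk 5->0->4, with weight (-8) + (-4) = -12.
Optimal value attained by: walk 5->0->4.
Answer: (A^⊗2)[5][4] = -12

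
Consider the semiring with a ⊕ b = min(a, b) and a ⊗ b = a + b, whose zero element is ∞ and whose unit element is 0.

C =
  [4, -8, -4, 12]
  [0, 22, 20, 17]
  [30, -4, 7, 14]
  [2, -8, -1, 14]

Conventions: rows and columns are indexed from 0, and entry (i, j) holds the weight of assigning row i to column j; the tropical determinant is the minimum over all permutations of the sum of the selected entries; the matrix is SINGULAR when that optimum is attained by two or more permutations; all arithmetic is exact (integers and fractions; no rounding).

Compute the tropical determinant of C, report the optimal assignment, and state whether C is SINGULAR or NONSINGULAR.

σ = (0, 1, 2, 3): 4 + 22 + 7 + 14 = 47
σ = (0, 1, 3, 2): 4 + 22 + 14 + (-1) = 39
σ = (0, 2, 1, 3): 4 + 20 + (-4) + 14 = 34
σ = (0, 2, 3, 1): 4 + 20 + 14 + (-8) = 30
σ = (0, 3, 1, 2): 4 + 17 + (-4) + (-1) = 16
σ = (0, 3, 2, 1): 4 + 17 + 7 + (-8) = 20
σ = (1, 0, 2, 3): (-8) + 0 + 7 + 14 = 13
σ = (1, 0, 3, 2): (-8) + 0 + 14 + (-1) = 5
σ = (1, 2, 0, 3): (-8) + 20 + 30 + 14 = 56
σ = (1, 2, 3, 0): (-8) + 20 + 14 + 2 = 28
σ = (1, 3, 0, 2): (-8) + 17 + 30 + (-1) = 38
σ = (1, 3, 2, 0): (-8) + 17 + 7 + 2 = 18
σ = (2, 0, 1, 3): (-4) + 0 + (-4) + 14 = 6
σ = (2, 0, 3, 1): (-4) + 0 + 14 + (-8) = 2
σ = (2, 1, 0, 3): (-4) + 22 + 30 + 14 = 62
σ = (2, 1, 3, 0): (-4) + 22 + 14 + 2 = 34
σ = (2, 3, 0, 1): (-4) + 17 + 30 + (-8) = 35
σ = (2, 3, 1, 0): (-4) + 17 + (-4) + 2 = 11
σ = (3, 0, 1, 2): 12 + 0 + (-4) + (-1) = 7
σ = (3, 0, 2, 1): 12 + 0 + 7 + (-8) = 11
σ = (3, 1, 0, 2): 12 + 22 + 30 + (-1) = 63
σ = (3, 1, 2, 0): 12 + 22 + 7 + 2 = 43
σ = (3, 2, 0, 1): 12 + 20 + 30 + (-8) = 54
σ = (3, 2, 1, 0): 12 + 20 + (-4) + 2 = 30
Optimal value attained by: σ = (2, 0, 3, 1).
Answer: det⊕(C) = 2; verdict: NONSINGULAR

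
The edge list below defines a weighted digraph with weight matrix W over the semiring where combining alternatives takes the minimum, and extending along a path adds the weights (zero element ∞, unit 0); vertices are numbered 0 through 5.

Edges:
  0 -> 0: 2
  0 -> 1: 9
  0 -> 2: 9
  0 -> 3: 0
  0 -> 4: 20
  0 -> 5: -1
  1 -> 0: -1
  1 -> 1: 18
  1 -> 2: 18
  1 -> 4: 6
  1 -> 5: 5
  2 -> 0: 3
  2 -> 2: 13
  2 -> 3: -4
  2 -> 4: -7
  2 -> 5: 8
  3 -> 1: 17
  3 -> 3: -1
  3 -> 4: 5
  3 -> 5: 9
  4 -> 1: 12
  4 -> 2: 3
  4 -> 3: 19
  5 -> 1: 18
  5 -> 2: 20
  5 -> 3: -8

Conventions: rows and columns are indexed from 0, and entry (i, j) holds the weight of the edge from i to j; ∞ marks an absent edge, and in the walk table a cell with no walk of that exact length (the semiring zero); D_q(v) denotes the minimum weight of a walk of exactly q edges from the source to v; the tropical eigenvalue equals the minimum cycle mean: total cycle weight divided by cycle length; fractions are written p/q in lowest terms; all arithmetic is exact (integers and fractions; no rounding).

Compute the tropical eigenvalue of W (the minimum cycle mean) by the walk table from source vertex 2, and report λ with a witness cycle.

q=0: [∞, ∞, 0, ∞, ∞, ∞]
q=1: [3, ∞, 13, -4, -7, 8]
q=2: [5, 5, -4, -5, 1, 2]
q=3: [-1, 12, 4, -8, -11, 4]
q=4: [1, 1, -8, -9, -3, -2]
q=5: [-5, 8, 0, -12, -15, 0]
q=6: [-3, -3, -12, -13, -7, -6]
Optimal cycle mean attained by: cycle 2->4->2, total (-7) + 3, length 2.
Answer: λ = -2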